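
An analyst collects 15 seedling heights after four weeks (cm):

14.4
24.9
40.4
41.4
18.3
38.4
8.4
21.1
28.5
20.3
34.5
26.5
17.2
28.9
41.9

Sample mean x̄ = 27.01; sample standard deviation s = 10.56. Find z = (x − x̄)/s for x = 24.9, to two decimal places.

z = (24.9 − 27.01) / 10.56 = -0.20.

-0.20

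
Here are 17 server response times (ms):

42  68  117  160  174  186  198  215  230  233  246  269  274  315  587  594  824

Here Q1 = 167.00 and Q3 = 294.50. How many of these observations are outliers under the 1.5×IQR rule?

IQR = 127.50; fences at 167.00 − 191.25 = -24.25 and 294.50 + 191.25 = 485.75.
Outside the cutoffs: 587, 594, 824.

3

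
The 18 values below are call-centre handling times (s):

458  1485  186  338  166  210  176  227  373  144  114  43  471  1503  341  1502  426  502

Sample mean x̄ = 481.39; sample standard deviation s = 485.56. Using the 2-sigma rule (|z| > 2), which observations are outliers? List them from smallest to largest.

Cutoffs at x̄ ± 2s: 481.39 ± 2·485.56 = [-489.73, 1452.51].
1485: z = 2.07, |z| > 2 → outlier.
1502: z = 2.10, |z| > 2 → outlier.
1503: z = 2.10, |z| > 2 → outlier.
Every other value lies within [-489.73, 1452.51].

1485, 1502, 1503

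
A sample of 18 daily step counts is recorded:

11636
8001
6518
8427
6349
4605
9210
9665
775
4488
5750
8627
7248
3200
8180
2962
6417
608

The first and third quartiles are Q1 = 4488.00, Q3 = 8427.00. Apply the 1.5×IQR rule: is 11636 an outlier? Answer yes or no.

no

IQR = Q3 − Q1 = 8427.00 − 4488.00 = 3939.00.
Lower fence = Q1 − 1.5·IQR = 4488.00 − 5908.50 = -1420.50.
Upper fence = Q3 + 1.5·IQR = 8427.00 + 5908.50 = 14335.50.
11636 lies within [-1420.50, 14335.50].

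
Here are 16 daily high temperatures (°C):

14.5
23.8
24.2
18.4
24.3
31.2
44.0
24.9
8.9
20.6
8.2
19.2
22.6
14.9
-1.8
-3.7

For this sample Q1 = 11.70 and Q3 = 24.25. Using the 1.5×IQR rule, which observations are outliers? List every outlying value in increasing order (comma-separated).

44.0

IQR = Q3 − Q1 = 24.25 − 11.70 = 12.55.
Lower fence = Q1 − 1.5·IQR = 11.70 − 18.825 = -7.125.
Upper fence = Q3 + 1.5·IQR = 24.25 + 18.825 = 43.075.
44.0 > 43.075 → outlier.
All remaining values lie within [-7.125, 43.075].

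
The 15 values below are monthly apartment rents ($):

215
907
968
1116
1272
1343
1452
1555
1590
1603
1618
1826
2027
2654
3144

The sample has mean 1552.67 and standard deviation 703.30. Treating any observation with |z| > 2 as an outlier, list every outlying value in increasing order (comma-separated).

Cutoffs at x̄ ± 2s: 1552.67 ± 2·703.30 = [146.07, 2959.27].
3144: z = 2.26, |z| > 2 → outlier.
Every other value lies within [146.07, 2959.27].

3144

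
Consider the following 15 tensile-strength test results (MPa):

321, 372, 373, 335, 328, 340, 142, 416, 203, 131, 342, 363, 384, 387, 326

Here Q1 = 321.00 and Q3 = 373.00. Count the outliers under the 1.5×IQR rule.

3

IQR = 52.00; fences at 321.00 − 78.00 = 243.00 and 373.00 + 78.00 = 451.00.
Outside the cutoffs: 131, 142, 203.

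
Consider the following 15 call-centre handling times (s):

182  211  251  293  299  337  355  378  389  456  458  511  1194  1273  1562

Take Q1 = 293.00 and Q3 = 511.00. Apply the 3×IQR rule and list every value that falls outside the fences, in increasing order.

IQR = Q3 − Q1 = 511.00 − 293.00 = 218.00.
Lower fence = Q1 − 3·IQR = 293.00 − 654.00 = -361.00.
Upper fence = Q3 + 3·IQR = 511.00 + 654.00 = 1165.00.
1194 > 1165.00 → outlier.
1273 > 1165.00 → outlier.
1562 > 1165.00 → outlier.
All remaining values lie within [-361.00, 1165.00].

1194, 1273, 1562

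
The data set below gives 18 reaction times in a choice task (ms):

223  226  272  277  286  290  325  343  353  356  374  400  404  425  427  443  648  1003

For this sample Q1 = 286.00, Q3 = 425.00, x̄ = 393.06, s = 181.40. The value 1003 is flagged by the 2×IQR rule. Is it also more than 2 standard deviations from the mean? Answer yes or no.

yes

z = (1003 − 393.06) / 181.40 = 3.36.
|z| = 3.36 > 2.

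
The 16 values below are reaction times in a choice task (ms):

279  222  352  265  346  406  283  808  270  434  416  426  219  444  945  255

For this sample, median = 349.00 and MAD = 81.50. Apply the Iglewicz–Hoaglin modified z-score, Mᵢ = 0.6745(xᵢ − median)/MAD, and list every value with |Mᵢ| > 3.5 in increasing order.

|Mᵢ| > 3.5 ⇔ |xᵢ − 349.00| > 3.5·81.50/0.6745 = 422.91.
So outliers lie outside [-73.91, 771.91].
808: M = 3.80 → outlier.
945: M = 4.93 → outlier.

808, 945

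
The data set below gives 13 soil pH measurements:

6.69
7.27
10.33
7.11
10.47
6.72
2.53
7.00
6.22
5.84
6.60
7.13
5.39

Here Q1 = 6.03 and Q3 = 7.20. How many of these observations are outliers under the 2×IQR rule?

3

IQR = 1.17; fences at 6.03 − 2.34 = 3.69 and 7.20 + 2.34 = 9.54.
Outside the cutoffs: 2.53, 10.33, 10.47.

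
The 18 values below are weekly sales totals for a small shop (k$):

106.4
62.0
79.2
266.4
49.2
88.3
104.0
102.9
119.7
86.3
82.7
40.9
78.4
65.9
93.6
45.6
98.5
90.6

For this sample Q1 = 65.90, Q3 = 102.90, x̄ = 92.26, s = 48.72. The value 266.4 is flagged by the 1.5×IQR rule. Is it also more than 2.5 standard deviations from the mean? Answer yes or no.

yes

z = (266.4 − 92.26) / 48.72 = 3.57.
|z| = 3.57 > 2.5.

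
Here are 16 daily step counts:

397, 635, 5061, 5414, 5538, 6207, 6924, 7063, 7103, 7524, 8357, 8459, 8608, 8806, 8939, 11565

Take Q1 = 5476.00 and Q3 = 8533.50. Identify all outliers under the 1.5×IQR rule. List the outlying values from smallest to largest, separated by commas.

397, 635

IQR = Q3 − Q1 = 8533.50 − 5476.00 = 3057.50.
Lower fence = Q1 − 1.5·IQR = 5476.00 − 4586.25 = 889.75.
Upper fence = Q3 + 1.5·IQR = 8533.50 + 4586.25 = 13119.75.
397 < 889.75 → outlier.
635 < 889.75 → outlier.
All remaining values lie within [889.75, 13119.75].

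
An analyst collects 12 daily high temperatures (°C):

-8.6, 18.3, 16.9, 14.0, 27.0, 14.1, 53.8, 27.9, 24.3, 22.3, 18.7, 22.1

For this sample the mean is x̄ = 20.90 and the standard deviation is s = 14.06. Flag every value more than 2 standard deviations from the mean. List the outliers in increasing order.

Cutoffs at x̄ ± 2s: 20.90 ± 2·14.06 = [-7.22, 49.02].
-8.6: z = -2.10, |z| > 2 → outlier.
53.8: z = 2.34, |z| > 2 → outlier.
Every other value lies within [-7.22, 49.02].

-8.6, 53.8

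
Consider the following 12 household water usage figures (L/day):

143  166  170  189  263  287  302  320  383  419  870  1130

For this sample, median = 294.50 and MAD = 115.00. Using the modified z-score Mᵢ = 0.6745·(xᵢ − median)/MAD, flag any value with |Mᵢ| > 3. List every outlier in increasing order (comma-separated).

|Mᵢ| > 3 ⇔ |xᵢ − 294.50| > 3·115.00/0.6745 = 511.49.
So outliers lie outside [-216.99, 805.99].
870: M = 3.38 → outlier.
1130: M = 4.90 → outlier.

870, 1130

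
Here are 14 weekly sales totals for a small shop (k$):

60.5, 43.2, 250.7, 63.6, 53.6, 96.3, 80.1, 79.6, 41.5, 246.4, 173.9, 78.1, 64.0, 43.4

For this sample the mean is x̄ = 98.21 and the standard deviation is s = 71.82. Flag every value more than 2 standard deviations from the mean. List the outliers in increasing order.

Cutoffs at x̄ ± 2s: 98.21 ± 2·71.82 = [-45.43, 241.85].
246.4: z = 2.06, |z| > 2 → outlier.
250.7: z = 2.12, |z| > 2 → outlier.
Every other value lies within [-45.43, 241.85].

246.4, 250.7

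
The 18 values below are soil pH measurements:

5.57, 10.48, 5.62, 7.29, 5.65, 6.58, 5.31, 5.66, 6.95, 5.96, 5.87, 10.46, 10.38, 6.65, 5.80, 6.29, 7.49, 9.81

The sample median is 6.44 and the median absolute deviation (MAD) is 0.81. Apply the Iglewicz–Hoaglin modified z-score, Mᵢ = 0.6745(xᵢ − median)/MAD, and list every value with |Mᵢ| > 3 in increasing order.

|Mᵢ| > 3 ⇔ |xᵢ − 6.44| > 3·0.81/0.6745 = 3.60.
So outliers lie outside [2.84, 10.04].
10.38: M = 3.28 → outlier.
10.46: M = 3.35 → outlier.
10.48: M = 3.36 → outlier.

10.38, 10.46, 10.48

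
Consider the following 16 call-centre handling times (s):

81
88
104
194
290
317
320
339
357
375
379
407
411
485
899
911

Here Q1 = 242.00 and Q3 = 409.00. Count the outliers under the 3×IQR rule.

1

IQR = 167.00; fences at 242.00 − 501.00 = -259.00 and 409.00 + 501.00 = 910.00.
Outside the cutoffs: 911.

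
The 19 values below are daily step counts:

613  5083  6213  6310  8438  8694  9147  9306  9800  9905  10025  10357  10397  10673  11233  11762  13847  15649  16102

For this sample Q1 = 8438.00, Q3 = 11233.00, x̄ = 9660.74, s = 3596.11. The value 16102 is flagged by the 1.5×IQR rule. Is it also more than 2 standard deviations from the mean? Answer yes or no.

z = (16102 − 9660.74) / 3596.11 = 1.79.
|z| = 1.79 ≤ 2.

no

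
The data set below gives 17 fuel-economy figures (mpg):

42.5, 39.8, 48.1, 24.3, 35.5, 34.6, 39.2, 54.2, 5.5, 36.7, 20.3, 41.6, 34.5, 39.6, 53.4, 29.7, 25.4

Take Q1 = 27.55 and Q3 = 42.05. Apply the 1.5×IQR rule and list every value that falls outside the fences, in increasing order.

5.5

IQR = Q3 − Q1 = 42.05 − 27.55 = 14.50.
Lower fence = Q1 − 1.5·IQR = 27.55 − 21.75 = 5.80.
Upper fence = Q3 + 1.5·IQR = 42.05 + 21.75 = 63.80.
5.5 < 5.80 → outlier.
All remaining values lie within [5.80, 63.80].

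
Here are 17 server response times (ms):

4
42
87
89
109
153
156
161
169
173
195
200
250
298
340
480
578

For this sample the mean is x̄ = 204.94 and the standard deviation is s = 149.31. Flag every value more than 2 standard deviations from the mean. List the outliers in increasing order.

578

Cutoffs at x̄ ± 2s: 204.94 ± 2·149.31 = [-93.68, 503.56].
578: z = 2.50, |z| > 2 → outlier.
Every other value lies within [-93.68, 503.56].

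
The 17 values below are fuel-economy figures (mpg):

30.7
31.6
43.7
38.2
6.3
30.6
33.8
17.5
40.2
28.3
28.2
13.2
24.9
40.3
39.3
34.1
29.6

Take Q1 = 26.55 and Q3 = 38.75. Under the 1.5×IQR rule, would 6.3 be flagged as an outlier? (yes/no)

yes

IQR = Q3 − Q1 = 38.75 − 26.55 = 12.20.
Lower fence = Q1 − 1.5·IQR = 26.55 − 18.30 = 8.25.
Upper fence = Q3 + 1.5·IQR = 38.75 + 18.30 = 57.05.
6.3 lies below the lower fence.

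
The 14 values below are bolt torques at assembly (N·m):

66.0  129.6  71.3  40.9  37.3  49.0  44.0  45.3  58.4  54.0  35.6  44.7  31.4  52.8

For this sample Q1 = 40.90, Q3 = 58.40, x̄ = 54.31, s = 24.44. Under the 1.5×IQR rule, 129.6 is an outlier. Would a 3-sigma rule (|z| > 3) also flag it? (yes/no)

z = (129.6 − 54.31) / 24.44 = 3.08.
|z| = 3.08 > 3.

yes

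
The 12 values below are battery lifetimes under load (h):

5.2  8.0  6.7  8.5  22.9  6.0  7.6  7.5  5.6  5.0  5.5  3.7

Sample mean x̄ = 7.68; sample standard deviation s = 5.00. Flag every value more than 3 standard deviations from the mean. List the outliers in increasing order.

Cutoffs at x̄ ± 3s: 7.68 ± 3·5.00 = [-7.32, 22.68].
22.9: z = 3.04, |z| > 3 → outlier.
Every other value lies within [-7.32, 22.68].

22.9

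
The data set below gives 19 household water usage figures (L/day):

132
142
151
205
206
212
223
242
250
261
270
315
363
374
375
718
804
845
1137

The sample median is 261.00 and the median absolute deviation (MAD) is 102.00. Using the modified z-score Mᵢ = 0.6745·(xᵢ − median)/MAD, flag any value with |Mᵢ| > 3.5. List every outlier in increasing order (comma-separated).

804, 845, 1137

|Mᵢ| > 3.5 ⇔ |xᵢ − 261.00| > 3.5·102.00/0.6745 = 529.28.
So outliers lie outside [-268.28, 790.28].
804: M = 3.59 → outlier.
845: M = 3.86 → outlier.
1137: M = 5.79 → outlier.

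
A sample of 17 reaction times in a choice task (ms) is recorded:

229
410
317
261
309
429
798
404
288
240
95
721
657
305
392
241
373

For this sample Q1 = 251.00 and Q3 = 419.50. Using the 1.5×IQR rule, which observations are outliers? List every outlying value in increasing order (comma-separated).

721, 798

IQR = Q3 − Q1 = 419.50 − 251.00 = 168.50.
Lower fence = Q1 − 1.5·IQR = 251.00 − 252.75 = -1.75.
Upper fence = Q3 + 1.5·IQR = 419.50 + 252.75 = 672.25.
721 > 672.25 → outlier.
798 > 672.25 → outlier.
All remaining values lie within [-1.75, 672.25].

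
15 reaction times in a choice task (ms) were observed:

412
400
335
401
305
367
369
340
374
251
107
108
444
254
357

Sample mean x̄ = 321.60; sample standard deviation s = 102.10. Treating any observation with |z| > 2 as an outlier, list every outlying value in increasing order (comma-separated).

107, 108

Cutoffs at x̄ ± 2s: 321.60 ± 2·102.10 = [117.40, 525.80].
107: z = -2.10, |z| > 2 → outlier.
108: z = -2.09, |z| > 2 → outlier.
Every other value lies within [117.40, 525.80].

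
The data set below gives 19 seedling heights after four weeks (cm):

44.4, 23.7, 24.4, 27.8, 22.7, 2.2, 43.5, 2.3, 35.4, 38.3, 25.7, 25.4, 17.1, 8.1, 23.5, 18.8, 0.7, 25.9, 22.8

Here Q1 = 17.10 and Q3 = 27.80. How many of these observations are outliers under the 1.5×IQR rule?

IQR = 10.70; fences at 17.10 − 16.05 = 1.05 and 27.80 + 16.05 = 43.85.
Outside the cutoffs: 0.7, 44.4.

2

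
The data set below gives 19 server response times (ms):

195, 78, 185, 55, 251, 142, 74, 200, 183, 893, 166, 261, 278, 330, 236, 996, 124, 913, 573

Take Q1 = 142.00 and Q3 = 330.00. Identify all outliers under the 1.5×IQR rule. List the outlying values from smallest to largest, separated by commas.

893, 913, 996

IQR = Q3 − Q1 = 330.00 − 142.00 = 188.00.
Lower fence = Q1 − 1.5·IQR = 142.00 − 282.00 = -140.00.
Upper fence = Q3 + 1.5·IQR = 330.00 + 282.00 = 612.00.
893 > 612.00 → outlier.
913 > 612.00 → outlier.
996 > 612.00 → outlier.
All remaining values lie within [-140.00, 612.00].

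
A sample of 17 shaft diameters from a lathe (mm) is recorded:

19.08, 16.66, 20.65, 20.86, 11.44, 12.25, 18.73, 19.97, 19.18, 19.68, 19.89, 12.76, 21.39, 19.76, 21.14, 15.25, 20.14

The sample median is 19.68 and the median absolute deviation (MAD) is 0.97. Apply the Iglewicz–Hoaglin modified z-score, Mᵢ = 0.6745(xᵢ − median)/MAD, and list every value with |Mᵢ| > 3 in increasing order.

11.44, 12.25, 12.76, 15.25

|Mᵢ| > 3 ⇔ |xᵢ − 19.68| > 3·0.97/0.6745 = 4.31.
So outliers lie outside [15.37, 23.99].
11.44: M = -5.73 → outlier.
12.25: M = -5.17 → outlier.
12.76: M = -4.81 → outlier.
15.25: M = -3.08 → outlier.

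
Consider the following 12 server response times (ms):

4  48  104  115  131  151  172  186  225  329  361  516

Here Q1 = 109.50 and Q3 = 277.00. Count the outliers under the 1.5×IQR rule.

IQR = 167.50; fences at 109.50 − 251.25 = -141.75 and 277.00 + 251.25 = 528.25.
Every value lies within the cutoffs.

0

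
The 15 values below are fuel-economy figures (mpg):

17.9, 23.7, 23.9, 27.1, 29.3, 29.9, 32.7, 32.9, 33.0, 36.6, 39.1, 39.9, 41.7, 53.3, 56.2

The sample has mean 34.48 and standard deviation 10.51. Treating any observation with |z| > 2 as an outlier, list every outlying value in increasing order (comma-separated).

Cutoffs at x̄ ± 2s: 34.48 ± 2·10.51 = [13.46, 55.50].
56.2: z = 2.07, |z| > 2 → outlier.
Every other value lies within [13.46, 55.50].

56.2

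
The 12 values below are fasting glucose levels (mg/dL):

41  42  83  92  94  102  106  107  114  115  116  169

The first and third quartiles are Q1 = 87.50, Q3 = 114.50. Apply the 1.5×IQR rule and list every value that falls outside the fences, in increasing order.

41, 42, 169

IQR = Q3 − Q1 = 114.50 − 87.50 = 27.00.
Lower fence = Q1 − 1.5·IQR = 87.50 − 40.50 = 47.00.
Upper fence = Q3 + 1.5·IQR = 114.50 + 40.50 = 155.00.
41 < 47.00 → outlier.
42 < 47.00 → outlier.
169 > 155.00 → outlier.
All remaining values lie within [47.00, 155.00].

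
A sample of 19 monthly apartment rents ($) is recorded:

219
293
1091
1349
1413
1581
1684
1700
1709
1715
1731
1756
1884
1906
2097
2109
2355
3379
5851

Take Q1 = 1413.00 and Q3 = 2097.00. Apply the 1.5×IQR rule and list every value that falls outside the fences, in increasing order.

IQR = Q3 − Q1 = 2097.00 − 1413.00 = 684.00.
Lower fence = Q1 − 1.5·IQR = 1413.00 − 1026.00 = 387.00.
Upper fence = Q3 + 1.5·IQR = 2097.00 + 1026.00 = 3123.00.
219 < 387.00 → outlier.
293 < 387.00 → outlier.
3379 > 3123.00 → outlier.
5851 > 3123.00 → outlier.
All remaining values lie within [387.00, 3123.00].

219, 293, 3379, 5851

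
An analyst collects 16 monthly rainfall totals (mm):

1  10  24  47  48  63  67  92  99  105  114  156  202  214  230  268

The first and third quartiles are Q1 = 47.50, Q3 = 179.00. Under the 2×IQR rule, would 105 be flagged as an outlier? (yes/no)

no

IQR = Q3 − Q1 = 179.00 − 47.50 = 131.50.
Lower fence = Q1 − 2·IQR = 47.50 − 263.00 = -215.50.
Upper fence = Q3 + 2·IQR = 179.00 + 263.00 = 442.00.
105 lies within [-215.50, 442.00].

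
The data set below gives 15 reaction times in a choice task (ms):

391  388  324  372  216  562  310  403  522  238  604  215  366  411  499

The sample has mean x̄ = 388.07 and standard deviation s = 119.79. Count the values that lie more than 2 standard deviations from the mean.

Cutoffs: x̄ ± 2s = [148.49, 627.65].
Every value lies within the cutoffs.

0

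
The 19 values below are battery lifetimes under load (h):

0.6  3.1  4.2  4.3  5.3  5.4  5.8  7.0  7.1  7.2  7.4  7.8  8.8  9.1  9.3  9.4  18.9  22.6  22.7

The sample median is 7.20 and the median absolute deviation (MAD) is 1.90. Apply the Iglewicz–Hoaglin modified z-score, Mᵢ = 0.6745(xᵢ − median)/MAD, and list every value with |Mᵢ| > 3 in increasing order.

18.9, 22.6, 22.7

|Mᵢ| > 3 ⇔ |xᵢ − 7.20| > 3·1.90/0.6745 = 8.45.
So outliers lie outside [-1.25, 15.65].
18.9: M = 4.15 → outlier.
22.6: M = 5.47 → outlier.
22.7: M = 5.50 → outlier.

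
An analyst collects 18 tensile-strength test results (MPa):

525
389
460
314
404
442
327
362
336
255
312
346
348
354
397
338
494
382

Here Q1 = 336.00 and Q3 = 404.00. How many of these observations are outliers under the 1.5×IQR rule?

1

IQR = 68.00; fences at 336.00 − 102.00 = 234.00 and 404.00 + 102.00 = 506.00.
Outside the cutoffs: 525.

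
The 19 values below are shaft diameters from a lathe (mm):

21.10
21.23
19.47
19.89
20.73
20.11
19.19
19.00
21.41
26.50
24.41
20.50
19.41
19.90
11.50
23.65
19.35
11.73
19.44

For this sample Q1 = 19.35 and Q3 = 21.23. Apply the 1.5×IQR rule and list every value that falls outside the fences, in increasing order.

11.50, 11.73, 24.41, 26.50

IQR = Q3 − Q1 = 21.23 − 19.35 = 1.88.
Lower fence = Q1 − 1.5·IQR = 19.35 − 2.82 = 16.53.
Upper fence = Q3 + 1.5·IQR = 21.23 + 2.82 = 24.05.
11.50 < 16.53 → outlier.
11.73 < 16.53 → outlier.
24.41 > 24.05 → outlier.
26.50 > 24.05 → outlier.
All remaining values lie within [16.53, 24.05].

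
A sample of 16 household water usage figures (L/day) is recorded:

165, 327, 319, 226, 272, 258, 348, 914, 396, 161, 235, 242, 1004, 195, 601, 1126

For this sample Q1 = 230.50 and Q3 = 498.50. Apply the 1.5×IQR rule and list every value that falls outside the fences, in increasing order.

IQR = Q3 − Q1 = 498.50 − 230.50 = 268.00.
Lower fence = Q1 − 1.5·IQR = 230.50 − 402.00 = -171.50.
Upper fence = Q3 + 1.5·IQR = 498.50 + 402.00 = 900.50.
914 > 900.50 → outlier.
1004 > 900.50 → outlier.
1126 > 900.50 → outlier.
All remaining values lie within [-171.50, 900.50].

914, 1004, 1126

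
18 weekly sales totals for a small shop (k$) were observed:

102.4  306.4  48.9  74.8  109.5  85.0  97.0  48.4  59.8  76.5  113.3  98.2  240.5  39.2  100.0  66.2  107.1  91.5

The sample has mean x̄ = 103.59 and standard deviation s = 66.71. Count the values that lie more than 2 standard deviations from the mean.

2

Cutoffs: x̄ ± 2s = [-29.83, 237.01].
Outside the cutoffs: 240.5, 306.4.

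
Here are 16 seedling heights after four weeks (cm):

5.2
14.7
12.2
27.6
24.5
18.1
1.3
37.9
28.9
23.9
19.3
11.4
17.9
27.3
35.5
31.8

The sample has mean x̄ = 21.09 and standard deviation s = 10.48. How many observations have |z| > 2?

0

Cutoffs: x̄ ± 2s = [0.13, 42.05].
Every value lies within the cutoffs.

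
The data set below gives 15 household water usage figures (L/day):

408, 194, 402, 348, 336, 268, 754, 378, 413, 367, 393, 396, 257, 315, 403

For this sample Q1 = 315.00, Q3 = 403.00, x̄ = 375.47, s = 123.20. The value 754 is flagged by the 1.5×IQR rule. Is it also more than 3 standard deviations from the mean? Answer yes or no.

yes

z = (754 − 375.47) / 123.20 = 3.07.
|z| = 3.07 > 3.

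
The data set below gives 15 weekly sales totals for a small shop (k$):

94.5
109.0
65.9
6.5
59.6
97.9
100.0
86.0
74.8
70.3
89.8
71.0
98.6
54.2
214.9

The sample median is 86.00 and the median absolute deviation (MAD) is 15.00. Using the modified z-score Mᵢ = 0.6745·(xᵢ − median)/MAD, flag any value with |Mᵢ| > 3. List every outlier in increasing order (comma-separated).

|Mᵢ| > 3 ⇔ |xᵢ − 86.00| > 3·15.00/0.6745 = 66.72.
So outliers lie outside [19.28, 152.72].
6.5: M = -3.57 → outlier.
214.9: M = 5.80 → outlier.

6.5, 214.9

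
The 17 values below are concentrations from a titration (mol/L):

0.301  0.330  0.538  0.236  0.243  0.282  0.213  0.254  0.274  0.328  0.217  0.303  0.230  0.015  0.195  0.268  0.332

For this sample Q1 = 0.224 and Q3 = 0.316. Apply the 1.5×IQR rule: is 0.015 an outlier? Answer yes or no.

IQR = Q3 − Q1 = 0.316 − 0.224 = 0.092.
Lower fence = Q1 − 1.5·IQR = 0.224 − 0.138 = 0.086.
Upper fence = Q3 + 1.5·IQR = 0.316 + 0.138 = 0.454.
0.015 lies below the lower fence.

yes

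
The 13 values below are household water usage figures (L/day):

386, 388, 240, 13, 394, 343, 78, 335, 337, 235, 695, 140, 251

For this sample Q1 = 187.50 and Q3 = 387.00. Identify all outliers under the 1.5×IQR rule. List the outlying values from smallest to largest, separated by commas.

695

IQR = Q3 − Q1 = 387.00 − 187.50 = 199.50.
Lower fence = Q1 − 1.5·IQR = 187.50 − 299.25 = -111.75.
Upper fence = Q3 + 1.5·IQR = 387.00 + 299.25 = 686.25.
695 > 686.25 → outlier.
All remaining values lie within [-111.75, 686.25].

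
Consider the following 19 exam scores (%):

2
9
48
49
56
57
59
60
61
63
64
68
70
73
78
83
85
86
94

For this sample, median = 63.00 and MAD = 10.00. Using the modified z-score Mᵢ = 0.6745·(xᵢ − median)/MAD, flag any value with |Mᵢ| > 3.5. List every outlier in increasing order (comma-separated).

2, 9

|Mᵢ| > 3.5 ⇔ |xᵢ − 63.00| > 3.5·10.00/0.6745 = 51.89.
So outliers lie outside [11.11, 114.89].
2: M = -4.11 → outlier.
9: M = -3.64 → outlier.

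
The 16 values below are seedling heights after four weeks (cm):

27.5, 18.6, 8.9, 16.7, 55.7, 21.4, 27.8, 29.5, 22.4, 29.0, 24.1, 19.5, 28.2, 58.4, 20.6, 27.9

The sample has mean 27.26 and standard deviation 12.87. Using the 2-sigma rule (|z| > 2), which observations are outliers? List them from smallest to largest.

Cutoffs at x̄ ± 2s: 27.26 ± 2·12.87 = [1.52, 53.00].
55.7: z = 2.21, |z| > 2 → outlier.
58.4: z = 2.42, |z| > 2 → outlier.
Every other value lies within [1.52, 53.00].

55.7, 58.4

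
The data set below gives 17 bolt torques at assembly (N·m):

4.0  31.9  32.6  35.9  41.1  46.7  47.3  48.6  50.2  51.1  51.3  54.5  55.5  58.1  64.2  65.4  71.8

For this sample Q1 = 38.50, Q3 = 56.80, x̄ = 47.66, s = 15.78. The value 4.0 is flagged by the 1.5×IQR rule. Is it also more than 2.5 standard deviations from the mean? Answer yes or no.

yes

z = (4.0 − 47.66) / 15.78 = -2.77.
|z| = 2.77 > 2.5.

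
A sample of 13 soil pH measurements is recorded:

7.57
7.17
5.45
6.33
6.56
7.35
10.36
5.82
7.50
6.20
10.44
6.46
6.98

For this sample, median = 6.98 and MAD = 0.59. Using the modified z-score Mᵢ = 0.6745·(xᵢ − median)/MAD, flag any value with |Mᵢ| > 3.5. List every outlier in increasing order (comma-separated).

10.36, 10.44

|Mᵢ| > 3.5 ⇔ |xᵢ − 6.98| > 3.5·0.59/0.6745 = 3.06.
So outliers lie outside [3.92, 10.04].
10.36: M = 3.86 → outlier.
10.44: M = 3.96 → outlier.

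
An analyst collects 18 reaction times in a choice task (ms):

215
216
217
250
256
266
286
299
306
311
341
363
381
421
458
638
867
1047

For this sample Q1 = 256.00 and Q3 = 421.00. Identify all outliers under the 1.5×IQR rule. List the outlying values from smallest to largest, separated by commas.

IQR = Q3 − Q1 = 421.00 − 256.00 = 165.00.
Lower fence = Q1 − 1.5·IQR = 256.00 − 247.50 = 8.50.
Upper fence = Q3 + 1.5·IQR = 421.00 + 247.50 = 668.50.
867 > 668.50 → outlier.
1047 > 668.50 → outlier.
All remaining values lie within [8.50, 668.50].

867, 1047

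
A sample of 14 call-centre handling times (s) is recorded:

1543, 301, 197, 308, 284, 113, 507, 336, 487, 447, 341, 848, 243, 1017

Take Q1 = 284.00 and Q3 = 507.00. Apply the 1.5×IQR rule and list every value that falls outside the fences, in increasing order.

848, 1017, 1543

IQR = Q3 − Q1 = 507.00 − 284.00 = 223.00.
Lower fence = Q1 − 1.5·IQR = 284.00 − 334.50 = -50.50.
Upper fence = Q3 + 1.5·IQR = 507.00 + 334.50 = 841.50.
848 > 841.50 → outlier.
1017 > 841.50 → outlier.
1543 > 841.50 → outlier.
All remaining values lie within [-50.50, 841.50].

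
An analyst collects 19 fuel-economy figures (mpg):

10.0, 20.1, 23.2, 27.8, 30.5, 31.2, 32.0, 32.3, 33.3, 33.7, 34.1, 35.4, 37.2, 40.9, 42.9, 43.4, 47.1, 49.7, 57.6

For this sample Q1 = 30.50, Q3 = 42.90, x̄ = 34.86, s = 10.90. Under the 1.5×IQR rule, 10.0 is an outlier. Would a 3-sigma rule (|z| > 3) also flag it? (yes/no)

z = (10.0 − 34.86) / 10.90 = -2.28.
|z| = 2.28 ≤ 3.

no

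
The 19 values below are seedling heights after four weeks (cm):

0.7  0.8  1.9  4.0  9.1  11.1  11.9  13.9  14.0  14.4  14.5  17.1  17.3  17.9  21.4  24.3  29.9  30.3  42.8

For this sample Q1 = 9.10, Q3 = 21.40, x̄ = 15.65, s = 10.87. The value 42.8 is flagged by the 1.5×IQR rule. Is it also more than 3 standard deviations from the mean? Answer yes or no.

no

z = (42.8 − 15.65) / 10.87 = 2.50.
|z| = 2.50 ≤ 3.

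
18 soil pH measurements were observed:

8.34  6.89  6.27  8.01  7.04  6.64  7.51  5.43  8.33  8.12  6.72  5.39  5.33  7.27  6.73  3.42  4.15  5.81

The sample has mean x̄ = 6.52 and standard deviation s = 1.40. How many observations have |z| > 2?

Cutoffs: x̄ ± 2s = [3.72, 9.32].
Outside the cutoffs: 3.42.

1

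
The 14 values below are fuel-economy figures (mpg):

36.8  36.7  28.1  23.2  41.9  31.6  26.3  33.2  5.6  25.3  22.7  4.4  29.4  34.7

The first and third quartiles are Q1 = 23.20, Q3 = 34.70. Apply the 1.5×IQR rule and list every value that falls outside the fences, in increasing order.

4.4, 5.6

IQR = Q3 − Q1 = 34.70 − 23.20 = 11.50.
Lower fence = Q1 − 1.5·IQR = 23.20 − 17.25 = 5.95.
Upper fence = Q3 + 1.5·IQR = 34.70 + 17.25 = 51.95.
4.4 < 5.95 → outlier.
5.6 < 5.95 → outlier.
All remaining values lie within [5.95, 51.95].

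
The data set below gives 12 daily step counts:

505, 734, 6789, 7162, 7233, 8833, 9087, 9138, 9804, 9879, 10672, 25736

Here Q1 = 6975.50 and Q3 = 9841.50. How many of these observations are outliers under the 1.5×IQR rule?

3

IQR = 2866.00; fences at 6975.50 − 4299.00 = 2676.50 and 9841.50 + 4299.00 = 14140.50.
Outside the cutoffs: 505, 734, 25736.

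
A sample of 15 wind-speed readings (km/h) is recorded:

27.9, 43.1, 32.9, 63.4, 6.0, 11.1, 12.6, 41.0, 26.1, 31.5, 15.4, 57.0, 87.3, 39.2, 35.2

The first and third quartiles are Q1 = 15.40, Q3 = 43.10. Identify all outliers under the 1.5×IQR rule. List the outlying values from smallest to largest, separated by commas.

87.3

IQR = Q3 − Q1 = 43.10 − 15.40 = 27.70.
Lower fence = Q1 − 1.5·IQR = 15.40 − 41.55 = -26.15.
Upper fence = Q3 + 1.5·IQR = 43.10 + 41.55 = 84.65.
87.3 > 84.65 → outlier.
All remaining values lie within [-26.15, 84.65].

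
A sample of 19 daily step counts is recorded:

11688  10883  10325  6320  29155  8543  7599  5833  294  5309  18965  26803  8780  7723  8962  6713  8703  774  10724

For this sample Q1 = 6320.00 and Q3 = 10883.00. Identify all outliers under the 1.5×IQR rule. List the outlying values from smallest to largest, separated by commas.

18965, 26803, 29155

IQR = Q3 − Q1 = 10883.00 − 6320.00 = 4563.00.
Lower fence = Q1 − 1.5·IQR = 6320.00 − 6844.50 = -524.50.
Upper fence = Q3 + 1.5·IQR = 10883.00 + 6844.50 = 17727.50.
18965 > 17727.50 → outlier.
26803 > 17727.50 → outlier.
29155 > 17727.50 → outlier.
All remaining values lie within [-524.50, 17727.50].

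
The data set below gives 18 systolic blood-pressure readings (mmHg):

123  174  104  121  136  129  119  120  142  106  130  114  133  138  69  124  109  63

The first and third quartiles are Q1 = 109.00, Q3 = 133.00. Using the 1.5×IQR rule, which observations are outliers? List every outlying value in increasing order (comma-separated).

IQR = Q3 − Q1 = 133.00 − 109.00 = 24.00.
Lower fence = Q1 − 1.5·IQR = 109.00 − 36.00 = 73.00.
Upper fence = Q3 + 1.5·IQR = 133.00 + 36.00 = 169.00.
63 < 73.00 → outlier.
69 < 73.00 → outlier.
174 > 169.00 → outlier.
All remaining values lie within [73.00, 169.00].

63, 69, 174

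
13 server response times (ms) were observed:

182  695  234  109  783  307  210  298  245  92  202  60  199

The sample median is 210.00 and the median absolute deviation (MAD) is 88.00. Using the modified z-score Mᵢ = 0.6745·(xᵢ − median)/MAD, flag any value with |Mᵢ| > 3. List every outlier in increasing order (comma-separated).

|Mᵢ| > 3 ⇔ |xᵢ − 210.00| > 3·88.00/0.6745 = 391.40.
So outliers lie outside [-181.40, 601.40].
695: M = 3.72 → outlier.
783: M = 4.39 → outlier.

695, 783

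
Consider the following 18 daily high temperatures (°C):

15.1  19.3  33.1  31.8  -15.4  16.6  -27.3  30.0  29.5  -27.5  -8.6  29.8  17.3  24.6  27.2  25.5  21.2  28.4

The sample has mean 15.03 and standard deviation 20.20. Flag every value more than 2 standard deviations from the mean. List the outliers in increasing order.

-27.5, -27.3

Cutoffs at x̄ ± 2s: 15.03 ± 2·20.20 = [-25.37, 55.43].
-27.5: z = -2.11, |z| > 2 → outlier.
-27.3: z = -2.10, |z| > 2 → outlier.
Every other value lies within [-25.37, 55.43].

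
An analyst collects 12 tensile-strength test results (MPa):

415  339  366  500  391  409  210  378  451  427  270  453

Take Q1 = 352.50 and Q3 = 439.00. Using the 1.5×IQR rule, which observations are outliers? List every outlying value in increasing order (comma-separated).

IQR = Q3 − Q1 = 439.00 − 352.50 = 86.50.
Lower fence = Q1 − 1.5·IQR = 352.50 − 129.75 = 222.75.
Upper fence = Q3 + 1.5·IQR = 439.00 + 129.75 = 568.75.
210 < 222.75 → outlier.
All remaining values lie within [222.75, 568.75].

210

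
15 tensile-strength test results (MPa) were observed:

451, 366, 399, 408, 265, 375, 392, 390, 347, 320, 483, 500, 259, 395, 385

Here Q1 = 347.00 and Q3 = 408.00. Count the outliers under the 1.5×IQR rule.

IQR = 61.00; fences at 347.00 − 91.50 = 255.50 and 408.00 + 91.50 = 499.50.
Outside the cutoffs: 500.

1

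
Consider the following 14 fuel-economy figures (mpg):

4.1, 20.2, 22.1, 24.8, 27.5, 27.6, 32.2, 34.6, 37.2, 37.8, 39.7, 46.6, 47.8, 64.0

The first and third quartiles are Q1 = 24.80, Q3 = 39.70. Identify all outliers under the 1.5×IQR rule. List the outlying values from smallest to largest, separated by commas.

64.0

IQR = Q3 − Q1 = 39.70 − 24.80 = 14.90.
Lower fence = Q1 − 1.5·IQR = 24.80 − 22.35 = 2.45.
Upper fence = Q3 + 1.5·IQR = 39.70 + 22.35 = 62.05.
64.0 > 62.05 → outlier.
All remaining values lie within [2.45, 62.05].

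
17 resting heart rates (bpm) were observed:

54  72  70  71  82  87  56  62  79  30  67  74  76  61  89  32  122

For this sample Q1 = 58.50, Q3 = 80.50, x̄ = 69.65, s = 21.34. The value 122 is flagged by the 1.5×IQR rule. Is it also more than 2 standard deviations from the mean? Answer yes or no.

z = (122 − 69.65) / 21.34 = 2.45.
|z| = 2.45 > 2.

yes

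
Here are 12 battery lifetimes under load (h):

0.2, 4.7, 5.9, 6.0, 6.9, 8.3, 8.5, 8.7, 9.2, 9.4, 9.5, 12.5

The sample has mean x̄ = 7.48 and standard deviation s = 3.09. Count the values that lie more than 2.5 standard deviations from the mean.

0

Cutoffs: x̄ ± 2.5s = [-0.245, 15.205].
Every value lies within the cutoffs.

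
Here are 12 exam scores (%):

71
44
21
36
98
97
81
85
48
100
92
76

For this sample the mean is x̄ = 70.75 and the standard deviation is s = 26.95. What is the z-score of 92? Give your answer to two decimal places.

z = (92 − 70.75) / 26.95 = 0.79.

0.79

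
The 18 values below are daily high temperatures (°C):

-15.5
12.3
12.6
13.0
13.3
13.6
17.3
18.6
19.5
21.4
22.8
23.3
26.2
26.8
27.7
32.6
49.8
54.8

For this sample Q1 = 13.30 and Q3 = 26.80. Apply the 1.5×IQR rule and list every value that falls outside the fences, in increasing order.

IQR = Q3 − Q1 = 26.80 − 13.30 = 13.50.
Lower fence = Q1 − 1.5·IQR = 13.30 − 20.25 = -6.95.
Upper fence = Q3 + 1.5·IQR = 26.80 + 20.25 = 47.05.
-15.5 < -6.95 → outlier.
49.8 > 47.05 → outlier.
54.8 > 47.05 → outlier.
All remaining values lie within [-6.95, 47.05].

-15.5, 49.8, 54.8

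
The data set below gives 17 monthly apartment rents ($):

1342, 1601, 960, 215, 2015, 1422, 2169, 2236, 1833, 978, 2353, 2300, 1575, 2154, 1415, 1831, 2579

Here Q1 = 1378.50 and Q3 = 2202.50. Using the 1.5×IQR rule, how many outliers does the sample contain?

0

IQR = 824.00; fences at 1378.50 − 1236.00 = 142.50 and 2202.50 + 1236.00 = 3438.50.
Every value lies within the cutoffs.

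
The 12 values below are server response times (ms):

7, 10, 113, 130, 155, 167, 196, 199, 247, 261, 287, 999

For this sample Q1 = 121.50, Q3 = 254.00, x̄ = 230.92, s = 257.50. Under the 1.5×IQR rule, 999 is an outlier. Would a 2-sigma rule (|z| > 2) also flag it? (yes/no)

yes

z = (999 − 230.92) / 257.50 = 2.98.
|z| = 2.98 > 2.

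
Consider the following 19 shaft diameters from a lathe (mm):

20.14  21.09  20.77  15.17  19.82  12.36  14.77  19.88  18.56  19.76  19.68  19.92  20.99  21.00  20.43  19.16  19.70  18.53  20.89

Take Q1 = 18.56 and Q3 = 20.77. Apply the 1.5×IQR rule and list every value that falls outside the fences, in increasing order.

12.36, 14.77, 15.17

IQR = Q3 − Q1 = 20.77 − 18.56 = 2.21.
Lower fence = Q1 − 1.5·IQR = 18.56 − 3.315 = 15.245.
Upper fence = Q3 + 1.5·IQR = 20.77 + 3.315 = 24.085.
12.36 < 15.245 → outlier.
14.77 < 15.245 → outlier.
15.17 < 15.245 → outlier.
All remaining values lie within [15.245, 24.085].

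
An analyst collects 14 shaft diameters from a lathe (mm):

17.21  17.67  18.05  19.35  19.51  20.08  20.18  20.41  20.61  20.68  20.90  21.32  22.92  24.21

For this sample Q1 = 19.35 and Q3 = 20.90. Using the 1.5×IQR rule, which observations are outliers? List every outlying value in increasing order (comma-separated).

24.21

IQR = Q3 − Q1 = 20.90 − 19.35 = 1.55.
Lower fence = Q1 − 1.5·IQR = 19.35 − 2.325 = 17.025.
Upper fence = Q3 + 1.5·IQR = 20.90 + 2.325 = 23.225.
24.21 > 23.225 → outlier.
All remaining values lie within [17.025, 23.225].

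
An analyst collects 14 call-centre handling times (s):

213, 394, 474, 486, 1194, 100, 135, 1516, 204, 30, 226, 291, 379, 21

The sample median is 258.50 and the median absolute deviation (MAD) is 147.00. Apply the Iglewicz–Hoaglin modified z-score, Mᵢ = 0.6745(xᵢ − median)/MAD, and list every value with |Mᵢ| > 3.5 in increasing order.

1194, 1516

|Mᵢ| > 3.5 ⇔ |xᵢ − 258.50| > 3.5·147.00/0.6745 = 762.79.
So outliers lie outside [-504.29, 1021.29].
1194: M = 4.29 → outlier.
1516: M = 5.77 → outlier.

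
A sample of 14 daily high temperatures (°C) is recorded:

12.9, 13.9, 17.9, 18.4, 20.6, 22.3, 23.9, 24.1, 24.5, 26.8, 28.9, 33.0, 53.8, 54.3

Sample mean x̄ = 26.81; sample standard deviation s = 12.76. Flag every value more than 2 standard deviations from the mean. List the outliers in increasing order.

Cutoffs at x̄ ± 2s: 26.81 ± 2·12.76 = [1.29, 52.33].
53.8: z = 2.12, |z| > 2 → outlier.
54.3: z = 2.15, |z| > 2 → outlier.
Every other value lies within [1.29, 52.33].

53.8, 54.3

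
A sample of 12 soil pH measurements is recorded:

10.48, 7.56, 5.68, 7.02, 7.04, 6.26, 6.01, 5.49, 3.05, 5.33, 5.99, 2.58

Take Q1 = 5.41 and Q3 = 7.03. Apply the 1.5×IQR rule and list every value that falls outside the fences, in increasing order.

IQR = Q3 − Q1 = 7.03 − 5.41 = 1.62.
Lower fence = Q1 − 1.5·IQR = 5.41 − 2.43 = 2.98.
Upper fence = Q3 + 1.5·IQR = 7.03 + 2.43 = 9.46.
2.58 < 2.98 → outlier.
10.48 > 9.46 → outlier.
All remaining values lie within [2.98, 9.46].

2.58, 10.48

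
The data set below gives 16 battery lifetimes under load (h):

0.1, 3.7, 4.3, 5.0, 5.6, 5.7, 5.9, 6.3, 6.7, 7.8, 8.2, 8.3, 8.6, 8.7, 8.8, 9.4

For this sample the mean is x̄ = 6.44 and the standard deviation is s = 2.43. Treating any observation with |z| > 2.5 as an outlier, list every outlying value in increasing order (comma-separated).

0.1

Cutoffs at x̄ ± 2.5s: 6.44 ± 2.5·2.43 = [0.365, 12.515].
0.1: z = -2.61, |z| > 2.5 → outlier.
Every other value lies within [0.365, 12.515].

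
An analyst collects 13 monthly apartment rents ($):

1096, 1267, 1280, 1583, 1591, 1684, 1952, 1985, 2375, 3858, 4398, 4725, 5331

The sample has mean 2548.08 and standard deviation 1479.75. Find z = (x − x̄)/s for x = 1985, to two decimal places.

-0.38

z = (1985 − 2548.08) / 1479.75 = -0.38.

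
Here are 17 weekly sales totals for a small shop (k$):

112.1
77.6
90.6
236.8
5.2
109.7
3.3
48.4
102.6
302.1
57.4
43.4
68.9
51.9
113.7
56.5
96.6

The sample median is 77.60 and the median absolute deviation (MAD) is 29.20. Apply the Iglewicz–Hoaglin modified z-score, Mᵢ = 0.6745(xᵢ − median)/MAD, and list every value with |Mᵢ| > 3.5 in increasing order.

|Mᵢ| > 3.5 ⇔ |xᵢ − 77.60| > 3.5·29.20/0.6745 = 151.52.
So outliers lie outside [-73.92, 229.12].
236.8: M = 3.68 → outlier.
302.1: M = 5.19 → outlier.

236.8, 302.1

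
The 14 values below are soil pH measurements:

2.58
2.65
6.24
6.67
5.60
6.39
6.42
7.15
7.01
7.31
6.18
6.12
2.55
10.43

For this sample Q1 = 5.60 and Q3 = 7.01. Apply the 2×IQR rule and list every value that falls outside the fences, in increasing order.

2.55, 2.58, 2.65, 10.43

IQR = Q3 − Q1 = 7.01 − 5.60 = 1.41.
Lower fence = Q1 − 2·IQR = 5.60 − 2.82 = 2.78.
Upper fence = Q3 + 2·IQR = 7.01 + 2.82 = 9.83.
2.55 < 2.78 → outlier.
2.58 < 2.78 → outlier.
2.65 < 2.78 → outlier.
10.43 > 9.83 → outlier.
All remaining values lie within [2.78, 9.83].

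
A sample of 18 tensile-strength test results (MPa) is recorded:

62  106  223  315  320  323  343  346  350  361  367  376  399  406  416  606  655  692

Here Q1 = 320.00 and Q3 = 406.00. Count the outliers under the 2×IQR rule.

5

IQR = 86.00; fences at 320.00 − 172.00 = 148.00 and 406.00 + 172.00 = 578.00.
Outside the cutoffs: 62, 106, 606, 655, 692.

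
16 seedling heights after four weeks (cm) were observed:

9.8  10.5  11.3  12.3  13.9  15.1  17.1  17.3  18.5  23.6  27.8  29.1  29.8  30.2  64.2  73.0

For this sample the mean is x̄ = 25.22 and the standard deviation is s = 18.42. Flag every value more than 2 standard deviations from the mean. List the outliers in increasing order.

Cutoffs at x̄ ± 2s: 25.22 ± 2·18.42 = [-11.62, 62.06].
64.2: z = 2.12, |z| > 2 → outlier.
73.0: z = 2.59, |z| > 2 → outlier.
Every other value lies within [-11.62, 62.06].

64.2, 73.0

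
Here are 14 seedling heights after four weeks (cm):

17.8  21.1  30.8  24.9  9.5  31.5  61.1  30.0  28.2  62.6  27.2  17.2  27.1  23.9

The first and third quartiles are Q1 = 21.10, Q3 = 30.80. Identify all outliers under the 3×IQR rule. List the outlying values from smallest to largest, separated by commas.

IQR = Q3 − Q1 = 30.80 − 21.10 = 9.70.
Lower fence = Q1 − 3·IQR = 21.10 − 29.10 = -8.00.
Upper fence = Q3 + 3·IQR = 30.80 + 29.10 = 59.90.
61.1 > 59.90 → outlier.
62.6 > 59.90 → outlier.
All remaining values lie within [-8.00, 59.90].

61.1, 62.6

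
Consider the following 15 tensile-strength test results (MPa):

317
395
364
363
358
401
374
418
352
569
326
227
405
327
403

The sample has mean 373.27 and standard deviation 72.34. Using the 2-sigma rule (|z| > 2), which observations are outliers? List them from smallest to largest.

227, 569

Cutoffs at x̄ ± 2s: 373.27 ± 2·72.34 = [228.59, 517.95].
227: z = -2.02, |z| > 2 → outlier.
569: z = 2.71, |z| > 2 → outlier.
Every other value lies within [228.59, 517.95].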